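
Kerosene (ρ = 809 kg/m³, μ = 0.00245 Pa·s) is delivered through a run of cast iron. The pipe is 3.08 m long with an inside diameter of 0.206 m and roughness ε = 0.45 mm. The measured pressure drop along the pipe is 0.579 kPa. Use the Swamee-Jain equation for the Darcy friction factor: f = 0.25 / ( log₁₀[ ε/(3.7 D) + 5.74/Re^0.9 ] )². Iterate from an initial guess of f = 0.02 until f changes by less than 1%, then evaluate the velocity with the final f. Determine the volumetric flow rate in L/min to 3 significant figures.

Rearranging Darcy-Weisbach: V = √(2·ΔP·D/(f·L·ρ)). With ε/D = 0.00045/0.206 = 0.00218, iterate starting from f = 0.02:
  f = 0.02 → V = √(2·579·0.206/(0.02·3.08·809)) = 2.188 m/s; Re = ρVD/μ = 1.488e+05; f → 0.02529
  f = 0.02529 → V = 1.946 m/s; Re = 1.324e+05; f → 0.02542
Converged (Δf/f < 1%). With the final f = 0.02542: V = √(2·579·0.206/(0.02542·3.08·809)) = 1.941 m/s.
Q = V·A = 1.941·(π/4·0.206²) = 0.06468 m³/s = 3880 L/min.

Q ≈ 3880 L/min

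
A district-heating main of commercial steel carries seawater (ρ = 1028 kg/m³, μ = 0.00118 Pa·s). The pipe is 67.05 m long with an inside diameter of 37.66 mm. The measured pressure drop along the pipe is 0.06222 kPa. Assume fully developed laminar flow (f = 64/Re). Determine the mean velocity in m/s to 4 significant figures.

For laminar flow, f = 64/Re with Re = ρVD/μ, so Darcy-Weisbach reduces to ΔP = 32μLV/D². Solving for V: V = ΔP·D²/(32μL) = 62.22·(0.03766)²/(32·0.00118·67.05) = 0.03485 m/s.
Check: Re = ρVD/μ = 1028·0.03485·0.03766/0.00118 = 1144 < 2300, so the laminar assumption holds.

V ≈ 0.03485 m/s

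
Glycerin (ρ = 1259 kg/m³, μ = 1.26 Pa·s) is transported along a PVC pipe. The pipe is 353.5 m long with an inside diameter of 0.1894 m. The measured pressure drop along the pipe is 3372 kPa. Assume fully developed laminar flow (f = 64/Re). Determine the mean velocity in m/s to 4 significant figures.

V ≈ 8.487 m/s

For laminar flow, f = 64/Re with Re = ρVD/μ, so Darcy-Weisbach reduces to ΔP = 32μLV/D². Solving for V: V = ΔP·D²/(32μL) = 3.372e+06·(0.1894)²/(32·1.26·353.5) = 8.487 m/s.
Check: Re = ρVD/μ = 1259·8.487·0.1894/1.26 = 1606 < 2300, so the laminar assumption holds.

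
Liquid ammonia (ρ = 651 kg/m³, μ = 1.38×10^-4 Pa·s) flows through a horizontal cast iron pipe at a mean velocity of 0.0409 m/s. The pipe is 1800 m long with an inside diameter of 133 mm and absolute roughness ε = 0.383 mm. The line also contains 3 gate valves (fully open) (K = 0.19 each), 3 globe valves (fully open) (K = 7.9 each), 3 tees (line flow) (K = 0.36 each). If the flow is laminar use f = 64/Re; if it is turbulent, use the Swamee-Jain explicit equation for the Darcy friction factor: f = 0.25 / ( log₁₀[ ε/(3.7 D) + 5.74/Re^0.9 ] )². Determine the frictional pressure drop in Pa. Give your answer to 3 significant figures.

Reynolds number Re = ρVD/μ = 651 · 0.0409 · 0.133 / 0.000138 = 2.566e+04.
Re > 4000 → turbulent. Relative roughness ε/D = 0.000383/0.133 = 0.00288. Swamee-Jain: f = 0.25/(log₁₀[0.00288/3.7 + 5.74/2.566e+04^0.9])² = 0.25/(log₁₀[0.000778 + 0.000617])² = 0.25/(-2.855)² = 0.03067.
Total minor-loss coefficient ΣK = 3·0.19 + 3·7.9 + 3·0.36 = 25.4.
ΔP = [f·L/D + ΣK]·(ρV²/2) = [0.03067·1800/0.133 + 25.4]·(651·0.0409²/2) = [415 + 25.4]·0.5445 = 239.8 Pa.

ΔP ≈ 240 Pa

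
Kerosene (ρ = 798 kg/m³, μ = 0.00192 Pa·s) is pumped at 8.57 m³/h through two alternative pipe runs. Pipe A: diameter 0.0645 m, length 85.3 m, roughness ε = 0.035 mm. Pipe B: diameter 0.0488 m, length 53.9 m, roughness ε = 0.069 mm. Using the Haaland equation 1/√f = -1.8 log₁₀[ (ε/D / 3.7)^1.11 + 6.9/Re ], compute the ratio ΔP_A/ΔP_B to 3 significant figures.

Pipe A: V = Q/A = 0.002381/0.003267 = 0.7286 m/s; Re = 1.953e+04; ε/D = 0.000543; Haaland → f = 0.02688; ΔP_A = f(L/D)(ρV²/2) = 7529 Pa.
Pipe B: V = Q/A = 0.002381/0.00187 = 1.273 m/s; Re = 2.581e+04; ε/D = 0.00141; Haaland → f = 0.0272; ΔP_B = f(L/D)(ρV²/2) = 1.942e+04 Pa.
ΔP_A/ΔP_B = 7529/1.942e+04 = 0.388.

ΔP_A/ΔP_B ≈ 0.388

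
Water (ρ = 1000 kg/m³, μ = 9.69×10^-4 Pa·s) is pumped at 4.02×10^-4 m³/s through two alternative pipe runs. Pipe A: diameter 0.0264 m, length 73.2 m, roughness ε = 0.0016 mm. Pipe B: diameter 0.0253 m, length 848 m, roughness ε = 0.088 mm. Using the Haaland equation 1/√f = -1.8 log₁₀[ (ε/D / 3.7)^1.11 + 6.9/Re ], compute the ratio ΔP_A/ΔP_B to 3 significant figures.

Pipe A: V = Q/A = 0.000402/0.0005474 = 0.7344 m/s; Re = 2.001e+04; ε/D = 6.06e-05; Haaland → f = 0.02584; ΔP_A = f(L/D)(ρV²/2) = 1.932e+04 Pa.
Pipe B: V = Q/A = 0.000402/0.0005027 = 0.7996 m/s; Re = 2.088e+04; ε/D = 0.00348; Haaland → f = 0.03181; ΔP_B = f(L/D)(ρV²/2) = 3.408e+05 Pa.
ΔP_A/ΔP_B = 1.932e+04/3.408e+05 = 0.0567.

ΔP_A/ΔP_B ≈ 0.0567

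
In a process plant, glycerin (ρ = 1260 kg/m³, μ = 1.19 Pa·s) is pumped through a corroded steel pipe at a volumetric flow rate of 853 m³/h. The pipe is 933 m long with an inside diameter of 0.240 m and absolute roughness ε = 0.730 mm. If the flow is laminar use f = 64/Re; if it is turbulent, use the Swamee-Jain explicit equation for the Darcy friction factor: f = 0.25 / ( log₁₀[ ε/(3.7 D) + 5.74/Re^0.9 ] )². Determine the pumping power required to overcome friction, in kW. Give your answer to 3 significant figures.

Q = 853 m³/h = 853/3600 = 0.2369 m³/s.
Cross-sectional area A = πD²/4 = π(0.24)²/4 = 0.04524 m²; mean velocity V = Q/A = 0.2369/0.04524 = 5.238 m/s.
Reynolds number Re = ρVD/μ = 1260 · 5.238 · 0.24 / 1.19 = 1331.
Re < 2300 → laminar flow, so f = 64/Re = 64/1331 = 0.04809 (the turbulent correlation is not needed).
Darcy-Weisbach: ΔP = f(L/D)(ρV²/2) = 0.04809·(933/0.24)·(1260·5.238²/2) = 0.04809·3888·1.728e+04 = 3.231e+06 Pa.
Pumping power P = QΔP = 0.2369·3.231e+06 = 765500 W = 765 kW.

P ≈ 765 kW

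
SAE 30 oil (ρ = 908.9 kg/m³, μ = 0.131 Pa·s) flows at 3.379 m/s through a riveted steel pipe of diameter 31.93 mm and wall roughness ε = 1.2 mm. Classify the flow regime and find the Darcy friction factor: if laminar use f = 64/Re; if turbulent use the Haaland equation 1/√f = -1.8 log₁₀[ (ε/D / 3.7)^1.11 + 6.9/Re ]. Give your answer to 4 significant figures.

f ≈ 0.08550

Re = ρVD/μ = 908.9·3.379·0.03193/0.131 = 748.6.
Re < 2300 → laminar, so f = 64/Re = 0.0855 (roughness is irrelevant in laminar flow).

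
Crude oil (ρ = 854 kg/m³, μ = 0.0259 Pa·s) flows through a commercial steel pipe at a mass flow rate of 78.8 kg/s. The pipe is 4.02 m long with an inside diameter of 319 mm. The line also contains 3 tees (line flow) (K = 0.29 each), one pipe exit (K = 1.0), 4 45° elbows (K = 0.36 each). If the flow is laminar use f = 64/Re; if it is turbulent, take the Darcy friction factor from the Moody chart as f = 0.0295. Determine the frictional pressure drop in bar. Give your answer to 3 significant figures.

A = πD²/4 = π(0.319)²/4 = 0.07992 m²; mean velocity V = ṁ/(ρA) = 78.8/(854 · 0.07992) = 1.155 m/s.
Reynolds number Re = ρVD/μ = 854 · 1.155 · 0.319 / 0.0259 = 1.214e+04.
Re > 4000 → turbulent; use the Moody-chart value f = 0.0295.
Total minor-loss coefficient ΣK = 3·0.29 + 1·1 + 4·0.36 = 3.31.
ΔP = [f·L/D + ΣK]·(ρV²/2) = [0.0295·4.02/0.319 + 3.31]·(854·1.155²/2) = [0.3718 + 3.31]·569.1 = 2095 Pa.
ΔP = 2095 Pa = 0.0210 bar.

ΔP ≈ 0.0210 bar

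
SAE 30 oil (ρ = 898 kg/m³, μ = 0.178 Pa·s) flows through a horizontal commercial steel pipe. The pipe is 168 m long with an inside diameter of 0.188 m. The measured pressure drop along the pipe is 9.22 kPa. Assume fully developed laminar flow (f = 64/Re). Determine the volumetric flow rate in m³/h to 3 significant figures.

Q ≈ 34.0 m³/h

For laminar flow, f = 64/Re with Re = ρVD/μ, so Darcy-Weisbach reduces to ΔP = 32μLV/D². Solving for V: V = ΔP·D²/(32μL) = 9220·(0.188)²/(32·0.178·168) = 0.3405 m/s.
Check: Re = ρVD/μ = 898·0.3405·0.188/0.178 = 323 < 2300, so the laminar assumption holds.
Q = V·A = 0.3405·(π/4·0.188²) = 0.009453 m³/s = 34.0 m³/h.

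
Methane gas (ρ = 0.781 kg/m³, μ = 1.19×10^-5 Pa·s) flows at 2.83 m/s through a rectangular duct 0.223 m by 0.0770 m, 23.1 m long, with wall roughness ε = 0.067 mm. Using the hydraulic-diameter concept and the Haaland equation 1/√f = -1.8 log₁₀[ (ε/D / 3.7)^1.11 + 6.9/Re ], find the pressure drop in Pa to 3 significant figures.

ΔP ≈ 16.7 Pa

Hydraulic diameter D_h = 4A/P = 4·(0.223·0.077)/(2·(0.223+0.077)) = 0.06868/0.6 = 0.1145 m.
Re = ρVD_h/μ = 0.781·2.83·0.1145/1.19e-05 = 2.126e+04.
ε/D_h = 6.7e-05/0.1145 = 0.000585; Haaland gives 1/√f = -1.8 log₁₀[6.04e-05+0.000325] = 6.146, so f = 0.02647.
ΔP = f(L/D_h)(ρV²/2) = 0.02647·23.1/0.1145·3.127 = 16.71 Pa.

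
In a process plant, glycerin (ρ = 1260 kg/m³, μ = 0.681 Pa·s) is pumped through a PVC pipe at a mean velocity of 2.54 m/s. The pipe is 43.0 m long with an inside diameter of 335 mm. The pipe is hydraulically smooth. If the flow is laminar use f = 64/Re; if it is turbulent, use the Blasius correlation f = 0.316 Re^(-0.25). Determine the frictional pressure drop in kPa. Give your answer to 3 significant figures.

ΔP ≈ 21.2 kPa

Reynolds number Re = ρVD/μ = 1260 · 2.54 · 0.335 / 0.681 = 1574.
Re < 2300 → laminar flow, so f = 64/Re = 64/1574 = 0.04065 (the turbulent correlation is not needed).
Darcy-Weisbach: ΔP = f(L/D)(ρV²/2) = 0.04065·(43/0.335)·(1260·2.54²/2) = 0.04065·128.4·4065 = 2.121e+04 Pa.
ΔP = 2.121e+04 Pa = 21.2 kPa.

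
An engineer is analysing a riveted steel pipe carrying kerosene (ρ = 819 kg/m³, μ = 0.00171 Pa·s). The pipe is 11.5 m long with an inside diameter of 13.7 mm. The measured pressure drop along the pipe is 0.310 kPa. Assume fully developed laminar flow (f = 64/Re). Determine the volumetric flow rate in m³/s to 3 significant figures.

Q ≈ 1.36×10^-5 m³/s

For laminar flow, f = 64/Re with Re = ρVD/μ, so Darcy-Weisbach reduces to ΔP = 32μLV/D². Solving for V: V = ΔP·D²/(32μL) = 310·(0.0137)²/(32·0.00171·11.5) = 0.09246 m/s.
Check: Re = ρVD/μ = 819·0.09246·0.0137/0.00171 = 606.7 < 2300, so the laminar assumption holds.
Q = V·A = 0.09246·(π/4·0.0137²) = 1.363e-05 m³/s = 1.36×10^-5 m³/s.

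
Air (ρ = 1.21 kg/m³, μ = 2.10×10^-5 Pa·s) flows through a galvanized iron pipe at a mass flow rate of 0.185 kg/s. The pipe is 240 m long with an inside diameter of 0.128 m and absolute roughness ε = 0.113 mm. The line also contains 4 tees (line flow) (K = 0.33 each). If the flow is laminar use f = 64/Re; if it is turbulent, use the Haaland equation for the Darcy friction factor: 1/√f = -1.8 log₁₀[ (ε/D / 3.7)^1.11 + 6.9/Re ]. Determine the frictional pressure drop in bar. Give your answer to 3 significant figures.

A = πD²/4 = π(0.128)²/4 = 0.01287 m²; mean velocity V = ṁ/(ρA) = 0.185/(1.21 · 0.01287) = 11.88 m/s.
Reynolds number Re = ρVD/μ = 1.21 · 11.88 · 0.128 / 2.1e-05 = 8.763e+04.
Re > 4000 → turbulent. Relative roughness ε/D = 0.000113/0.128 = 0.000883. Haaland: 1/√f = -1.8 log₁₀[(0.000883/3.7)^1.11 + 6.9/8.763e+04] = -1.8 log₁₀[9.53e-05 + 7.87e-05] = 6.767, so f = 0.02184.
Total minor-loss coefficient ΣK = 4·0.33 = 1.32.
ΔP = [f·L/D + ΣK]·(ρV²/2) = [0.02184·240/0.128 + 1.32]·(1.21·11.88²/2) = [40.95 + 1.32]·85.41 = 3610 Pa.
ΔP = 3610 Pa = 0.0361 bar.

ΔP ≈ 0.0361 bar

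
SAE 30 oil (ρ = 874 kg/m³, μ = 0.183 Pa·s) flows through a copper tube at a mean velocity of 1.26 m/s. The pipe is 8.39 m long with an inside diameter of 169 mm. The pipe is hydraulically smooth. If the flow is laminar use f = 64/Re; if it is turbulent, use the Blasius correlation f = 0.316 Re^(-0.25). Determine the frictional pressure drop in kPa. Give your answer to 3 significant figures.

ΔP ≈ 2.17 kPa

Reynolds number Re = ρVD/μ = 874 · 1.26 · 0.169 / 0.183 = 1017.
Re < 2300 → laminar flow, so f = 64/Re = 64/1017 = 0.06293 (the turbulent correlation is not needed).
Darcy-Weisbach: ΔP = f(L/D)(ρV²/2) = 0.06293·(8.39/0.169)·(874·1.26²/2) = 0.06293·49.64·693.8 = 2168 Pa.
ΔP = 2168 Pa = 2.17 kPa.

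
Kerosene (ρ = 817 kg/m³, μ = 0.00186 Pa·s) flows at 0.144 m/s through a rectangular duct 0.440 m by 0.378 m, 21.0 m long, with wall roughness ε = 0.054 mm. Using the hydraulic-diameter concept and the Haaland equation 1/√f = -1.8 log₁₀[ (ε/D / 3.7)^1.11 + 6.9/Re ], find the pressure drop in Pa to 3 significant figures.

ΔP ≈ 10.7 Pa

Hydraulic diameter D_h = 4A/P = 4·(0.44·0.378)/(2·(0.44+0.378)) = 0.6653/1.636 = 0.4067 m.
Re = ρVD_h/μ = 817·0.144·0.4067/0.00186 = 2.572e+04.
ε/D_h = 5.4e-05/0.4067 = 0.000133; Haaland gives 1/√f = -1.8 log₁₀[1.16e-05+0.000268] = 6.395, so f = 0.02445.
ΔP = f(L/D_h)(ρV²/2) = 0.02445·21/0.4067·8.471 = 10.7 Pa.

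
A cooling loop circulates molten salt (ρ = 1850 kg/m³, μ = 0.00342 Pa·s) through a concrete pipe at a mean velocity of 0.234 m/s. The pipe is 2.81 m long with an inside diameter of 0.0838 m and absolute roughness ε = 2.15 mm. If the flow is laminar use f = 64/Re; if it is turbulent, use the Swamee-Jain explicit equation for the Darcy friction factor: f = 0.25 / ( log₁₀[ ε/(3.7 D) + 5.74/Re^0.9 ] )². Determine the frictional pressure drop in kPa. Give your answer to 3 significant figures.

ΔP ≈ 0.0981 kPa

Reynolds number Re = ρVD/μ = 1850 · 0.234 · 0.0838 / 0.00342 = 1.061e+04.
Re > 4000 → turbulent. Relative roughness ε/D = 0.00215/0.0838 = 0.0257. Swamee-Jain: f = 0.25/(log₁₀[0.0257/3.7 + 5.74/1.061e+04^0.9])² = 0.25/(log₁₀[0.00693 + 0.00137])² = 0.25/(-2.081)² = 0.05774.
Darcy-Weisbach: ΔP = f(L/D)(ρV²/2) = 0.05774·(2.81/0.0838)·(1850·0.234²/2) = 0.05774·33.53·50.65 = 98.06 Pa.
ΔP = 98.06 Pa = 0.0981 kPa.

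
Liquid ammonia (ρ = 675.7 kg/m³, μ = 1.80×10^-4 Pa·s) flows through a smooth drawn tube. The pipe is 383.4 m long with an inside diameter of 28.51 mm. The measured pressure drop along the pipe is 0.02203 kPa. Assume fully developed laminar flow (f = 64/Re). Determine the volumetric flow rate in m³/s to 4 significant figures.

For laminar flow, f = 64/Re with Re = ρVD/μ, so Darcy-Weisbach reduces to ΔP = 32μLV/D². Solving for V: V = ΔP·D²/(32μL) = 22.03·(0.02851)²/(32·0.00018·383.4) = 0.008108 m/s.
Check: Re = ρVD/μ = 675.7·0.008108·0.02851/0.00018 = 867.8 < 2300, so the laminar assumption holds.
Q = V·A = 0.008108·(π/4·0.02851²) = 5.176e-06 m³/s = 5.176×10^-6 m³/s.

Q ≈ 5.176×10^-6 m³/s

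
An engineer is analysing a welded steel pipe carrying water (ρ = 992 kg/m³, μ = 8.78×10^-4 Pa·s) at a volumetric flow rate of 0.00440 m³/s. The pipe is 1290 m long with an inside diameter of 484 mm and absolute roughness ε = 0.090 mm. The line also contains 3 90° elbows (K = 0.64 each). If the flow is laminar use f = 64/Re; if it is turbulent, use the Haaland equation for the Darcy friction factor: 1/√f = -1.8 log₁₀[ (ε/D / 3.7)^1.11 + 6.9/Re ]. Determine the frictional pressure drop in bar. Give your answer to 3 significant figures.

ΔP ≈ 2.24×10^-4 bar

Cross-sectional area A = πD²/4 = π(0.484)²/4 = 0.184 m²; mean velocity V = Q/A = 0.0044/0.184 = 0.02392 m/s.
Reynolds number Re = ρVD/μ = 992 · 0.02392 · 0.484 / 0.000878 = 1.308e+04.
Re > 4000 → turbulent. Relative roughness ε/D = 9e-05/0.484 = 0.000186. Haaland: 1/√f = -1.8 log₁₀[(0.000186/3.7)^1.11 + 6.9/1.308e+04] = -1.8 log₁₀[1.69e-05 + 0.000528] = 5.875, so f = 0.02897.
Total minor-loss coefficient ΣK = 3·0.64 = 1.92.
ΔP = [f·L/D + ΣK]·(ρV²/2) = [0.02897·1290/0.484 + 1.92]·(992·0.02392²/2) = [77.22 + 1.92]·0.2837 = 22.45 Pa.
ΔP = 22.45 Pa = 2.24×10^-4 bar.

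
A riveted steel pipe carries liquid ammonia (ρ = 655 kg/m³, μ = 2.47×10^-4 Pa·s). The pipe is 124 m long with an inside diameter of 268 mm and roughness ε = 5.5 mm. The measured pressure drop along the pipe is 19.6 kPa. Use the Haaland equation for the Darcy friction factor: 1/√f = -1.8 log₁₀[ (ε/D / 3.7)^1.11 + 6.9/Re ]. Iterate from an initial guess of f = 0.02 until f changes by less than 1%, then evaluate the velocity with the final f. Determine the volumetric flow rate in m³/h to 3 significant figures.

Q ≈ 329 m³/h

Rearranging Darcy-Weisbach: V = √(2·ΔP·D/(f·L·ρ)). With ε/D = 0.0055/0.268 = 0.0205, iterate starting from f = 0.02:
  f = 0.02 → V = √(2·1.96e+04·0.268/(0.02·124·655)) = 2.543 m/s; Re = ρVD/μ = 1.807e+06; f → 0.04924
  f = 0.04924 → V = 1.621 m/s; Re = 1.152e+06; f → 0.04925
Converged (Δf/f < 1%). With the final f = 0.04925: V = √(2·1.96e+04·0.268/(0.04925·124·655)) = 1.621 m/s.
Q = V·A = 1.621·(π/4·0.268²) = 0.09142 m³/s = 329 m³/h.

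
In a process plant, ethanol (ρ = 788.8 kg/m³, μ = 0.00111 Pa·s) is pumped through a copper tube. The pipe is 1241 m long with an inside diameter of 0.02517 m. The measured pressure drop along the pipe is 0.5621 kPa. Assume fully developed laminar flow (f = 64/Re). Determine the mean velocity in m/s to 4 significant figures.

V ≈ 0.008079 m/s

For laminar flow, f = 64/Re with Re = ρVD/μ, so Darcy-Weisbach reduces to ΔP = 32μLV/D². Solving for V: V = ΔP·D²/(32μL) = 562.1·(0.02517)²/(32·0.00111·1241) = 0.008079 m/s.
Check: Re = ρVD/μ = 788.8·0.008079·0.02517/0.00111 = 144.5 < 2300, so the laminar assumption holds.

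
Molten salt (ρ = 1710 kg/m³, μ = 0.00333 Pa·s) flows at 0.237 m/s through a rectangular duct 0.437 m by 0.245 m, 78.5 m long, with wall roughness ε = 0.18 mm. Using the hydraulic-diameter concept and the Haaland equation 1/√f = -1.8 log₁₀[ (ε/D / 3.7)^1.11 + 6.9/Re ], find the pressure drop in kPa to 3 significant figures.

ΔP ≈ 0.283 kPa

Hydraulic diameter D_h = 4A/P = 4·(0.437·0.245)/(2·(0.437+0.245)) = 0.4283/1.364 = 0.314 m.
Re = ρVD_h/μ = 1710·0.237·0.314/0.00333 = 3.821e+04.
ε/D_h = 0.00018/0.314 = 0.000573; Haaland gives 1/√f = -1.8 log₁₀[5.9e-05+0.000181] = 6.517, so f = 0.02355.
ΔP = f(L/D_h)(ρV²/2) = 0.02355·78.5/0.314·48.02 = 282.7 Pa.
ΔP = 0.283 kPa.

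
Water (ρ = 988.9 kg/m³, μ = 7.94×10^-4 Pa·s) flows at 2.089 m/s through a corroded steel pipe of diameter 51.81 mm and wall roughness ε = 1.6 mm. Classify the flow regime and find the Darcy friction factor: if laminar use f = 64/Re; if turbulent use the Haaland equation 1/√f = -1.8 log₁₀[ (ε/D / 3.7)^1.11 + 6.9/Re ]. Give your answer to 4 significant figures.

Re = ρVD/μ = 988.9·2.089·0.05181/0.000794 = 1.348e+05.
Re > 4000 → turbulent. ε/D = 0.0016/0.05181 = 0.0309; Haaland: 1/√f = -1.8 log₁₀[0.00493 + 5.12e-05] = 4.145, so f = 0.05821.

f ≈ 0.05821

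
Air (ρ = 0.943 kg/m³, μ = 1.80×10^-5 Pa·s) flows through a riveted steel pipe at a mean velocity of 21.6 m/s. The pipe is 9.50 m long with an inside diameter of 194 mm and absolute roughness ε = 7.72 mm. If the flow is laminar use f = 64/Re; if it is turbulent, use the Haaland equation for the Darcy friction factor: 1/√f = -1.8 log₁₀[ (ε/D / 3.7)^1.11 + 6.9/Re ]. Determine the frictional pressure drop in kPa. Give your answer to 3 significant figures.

ΔP ≈ 0.698 kPa

Reynolds number Re = ρVD/μ = 0.943 · 21.6 · 0.194 / 1.8e-05 = 2.195e+05.
Re > 4000 → turbulent. Relative roughness ε/D = 0.00772/0.194 = 0.0398. Haaland: 1/√f = -1.8 log₁₀[(0.0398/3.7)^1.11 + 6.9/2.195e+05] = -1.8 log₁₀[0.00653 + 3.14e-05] = 3.929, so f = 0.06478.
Darcy-Weisbach: ΔP = f(L/D)(ρV²/2) = 0.06478·(9.5/0.194)·(0.943·21.6²/2) = 0.06478·48.97·220 = 697.8 Pa.
ΔP = 697.8 Pa = 0.698 kPa.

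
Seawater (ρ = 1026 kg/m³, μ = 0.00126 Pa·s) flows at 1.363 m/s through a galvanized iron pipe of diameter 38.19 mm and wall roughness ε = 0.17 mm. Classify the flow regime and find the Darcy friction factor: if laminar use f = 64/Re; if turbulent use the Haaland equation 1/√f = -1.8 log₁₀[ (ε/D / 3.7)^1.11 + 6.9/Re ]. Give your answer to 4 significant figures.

f ≈ 0.03145

Re = ρVD/μ = 1026·1.363·0.03819/0.00126 = 4.239e+04.
Re > 4000 → turbulent. ε/D = 0.00017/0.03819 = 0.00445; Haaland: 1/√f = -1.8 log₁₀[0.000574 + 0.000163] = 5.638, so f = 0.03145.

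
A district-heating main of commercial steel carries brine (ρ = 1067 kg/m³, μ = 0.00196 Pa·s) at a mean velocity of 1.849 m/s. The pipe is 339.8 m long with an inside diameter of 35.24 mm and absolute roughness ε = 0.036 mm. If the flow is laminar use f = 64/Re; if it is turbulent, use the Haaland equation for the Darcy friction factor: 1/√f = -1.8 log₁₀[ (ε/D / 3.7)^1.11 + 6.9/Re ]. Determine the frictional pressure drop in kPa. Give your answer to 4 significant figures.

Reynolds number Re = ρVD/μ = 1067 · 1.849 · 0.03524 / 0.00196 = 3.547e+04.
Re > 4000 → turbulent. Relative roughness ε/D = 3.6e-05/0.03524 = 0.00102. Haaland: 1/√f = -1.8 log₁₀[(0.00102/3.7)^1.11 + 6.9/3.547e+04] = -1.8 log₁₀[0.000112 + 0.000195] = 6.324, so f = 0.025.
Darcy-Weisbach: ΔP = f(L/D)(ρV²/2) = 0.025·(339.8/0.03524)·(1067·1.849²/2) = 0.025·9642·1824 = 4.397e+05 Pa.
ΔP = 4.397e+05 Pa = 439.7 kPa.

ΔP ≈ 439.7 kPa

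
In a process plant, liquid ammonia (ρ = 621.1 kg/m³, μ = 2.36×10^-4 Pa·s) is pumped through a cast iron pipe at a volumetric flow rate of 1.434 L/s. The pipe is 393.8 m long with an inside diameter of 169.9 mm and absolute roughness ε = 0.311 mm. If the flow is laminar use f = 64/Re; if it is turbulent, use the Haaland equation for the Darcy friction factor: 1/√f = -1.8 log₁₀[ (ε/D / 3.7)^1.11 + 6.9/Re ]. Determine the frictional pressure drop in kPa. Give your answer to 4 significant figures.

ΔP ≈ 0.07972 kPa

Q = 1.434 L/s = 1.434/1000 = 0.001434 m³/s.
Cross-sectional area A = πD²/4 = π(0.1699)²/4 = 0.02267 m²; mean velocity V = Q/A = 0.001434/0.02267 = 0.06325 m/s.
Reynolds number Re = ρVD/μ = 621.1 · 0.06325 · 0.1699 / 0.000236 = 2.828e+04.
Re > 4000 → turbulent. Relative roughness ε/D = 0.000311/0.1699 = 0.00183. Haaland: 1/√f = -1.8 log₁₀[(0.00183/3.7)^1.11 + 6.9/2.828e+04] = -1.8 log₁₀[0.000214 + 0.000244] = 6.01, so f = 0.02768.
Darcy-Weisbach: ΔP = f(L/D)(ρV²/2) = 0.02768·(393.8/0.1699)·(621.1·0.06325²/2) = 0.02768·2318·1.242 = 79.72 Pa.
ΔP = 79.72 Pa = 0.07972 kPa.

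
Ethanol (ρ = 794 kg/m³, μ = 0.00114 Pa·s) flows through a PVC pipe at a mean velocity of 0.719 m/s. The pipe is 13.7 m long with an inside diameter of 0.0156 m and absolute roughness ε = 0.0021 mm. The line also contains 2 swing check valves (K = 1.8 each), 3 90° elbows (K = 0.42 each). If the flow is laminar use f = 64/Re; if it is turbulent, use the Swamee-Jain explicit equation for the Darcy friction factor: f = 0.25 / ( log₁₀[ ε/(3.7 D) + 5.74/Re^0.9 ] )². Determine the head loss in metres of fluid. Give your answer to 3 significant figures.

Reynolds number Re = ρVD/μ = 794 · 0.719 · 0.0156 / 0.00114 = 7812.
Re > 4000 → turbulent. Relative roughness ε/D = 2.1e-06/0.0156 = 0.000135. Swamee-Jain: f = 0.25/(log₁₀[0.000135/3.7 + 5.74/7812^0.9])² = 0.25/(log₁₀[3.64e-05 + 0.0018])² = 0.25/(-2.736)² = 0.0334.
Total minor-loss coefficient ΣK = 2·1.8 + 3·0.42 = 4.86.
ΔP = [f·L/D + ΣK]·(ρV²/2) = [0.0334·13.7/0.0156 + 4.86]·(794·0.719²/2) = [29.33 + 4.86]·205.2 = 7017 Pa.
Head loss h_f = ΔP/(ρg) = 7017/(794·9.81) = 0.901 m.

h_f ≈ 0.901 m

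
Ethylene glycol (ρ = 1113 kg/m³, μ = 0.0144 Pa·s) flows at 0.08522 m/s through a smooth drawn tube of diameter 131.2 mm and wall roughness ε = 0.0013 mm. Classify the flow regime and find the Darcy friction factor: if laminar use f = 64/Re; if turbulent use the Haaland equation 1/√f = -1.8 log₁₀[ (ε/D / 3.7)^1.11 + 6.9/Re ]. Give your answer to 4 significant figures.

Re = ρVD/μ = 1113·0.08522·0.1312/0.0144 = 864.2.
Re < 2300 → laminar, so f = 64/Re = 0.07406 (roughness is irrelevant in laminar flow).

f ≈ 0.07406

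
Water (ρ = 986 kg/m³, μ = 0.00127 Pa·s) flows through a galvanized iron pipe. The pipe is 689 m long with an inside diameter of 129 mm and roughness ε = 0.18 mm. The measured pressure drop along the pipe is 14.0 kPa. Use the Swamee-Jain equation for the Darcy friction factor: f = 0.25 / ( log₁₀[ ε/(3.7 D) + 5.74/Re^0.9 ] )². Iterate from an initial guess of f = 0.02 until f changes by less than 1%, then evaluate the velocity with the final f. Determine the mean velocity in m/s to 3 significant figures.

V ≈ 0.456 m/s

Rearranging Darcy-Weisbach: V = √(2·ΔP·D/(f·L·ρ)). With ε/D = 0.00018/0.129 = 0.0014, iterate starting from f = 0.02:
  f = 0.02 → V = √(2·1.4e+04·0.129/(0.02·689·986)) = 0.5156 m/s; Re = ρVD/μ = 5.164e+04; f → 0.02518
  f = 0.02518 → V = 0.4595 m/s; Re = 4.602e+04; f → 0.02553
  f = 0.02553 → V = 0.4564 m/s; Re = 4.571e+04; f → 0.02555
Converged (Δf/f < 1%). With the final f = 0.02555: V = √(2·1.4e+04·0.129/(0.02555·689·986)) = 0.4562 m/s.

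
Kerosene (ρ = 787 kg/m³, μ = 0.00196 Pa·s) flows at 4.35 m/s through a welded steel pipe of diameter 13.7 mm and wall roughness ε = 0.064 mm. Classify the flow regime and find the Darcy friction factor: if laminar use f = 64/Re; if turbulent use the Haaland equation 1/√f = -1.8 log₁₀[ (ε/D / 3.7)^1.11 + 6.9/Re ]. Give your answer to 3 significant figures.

Re = ρVD/μ = 787·4.35·0.0137/0.00196 = 2.393e+04.
Re > 4000 → turbulent. ε/D = 6.4e-05/0.0137 = 0.00467; Haaland: 1/√f = -1.8 log₁₀[0.000606 + 0.000288] = 5.487, so f = 0.03321.

f ≈ 0.0332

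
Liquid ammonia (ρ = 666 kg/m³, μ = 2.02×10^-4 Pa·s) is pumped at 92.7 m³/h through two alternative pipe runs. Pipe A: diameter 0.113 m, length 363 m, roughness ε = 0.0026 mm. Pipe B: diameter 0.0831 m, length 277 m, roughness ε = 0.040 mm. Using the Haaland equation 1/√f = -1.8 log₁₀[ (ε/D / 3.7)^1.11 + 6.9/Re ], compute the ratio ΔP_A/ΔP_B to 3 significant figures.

ΔP_A/ΔP_B ≈ 0.201

Pipe A: V = Q/A = 0.02575/0.01003 = 2.568 m/s; Re = 9.566e+05; ε/D = 2.3e-05; Haaland → f = 0.01209; ΔP_A = f(L/D)(ρV²/2) = 8.529e+04 Pa.
Pipe B: V = Q/A = 0.02575/0.005424 = 4.748 m/s; Re = 1.301e+06; ε/D = 0.000481; Haaland → f = 0.01694; ΔP_B = f(L/D)(ρV²/2) = 4.239e+05 Pa.
ΔP_A/ΔP_B = 8.529e+04/4.239e+05 = 0.201.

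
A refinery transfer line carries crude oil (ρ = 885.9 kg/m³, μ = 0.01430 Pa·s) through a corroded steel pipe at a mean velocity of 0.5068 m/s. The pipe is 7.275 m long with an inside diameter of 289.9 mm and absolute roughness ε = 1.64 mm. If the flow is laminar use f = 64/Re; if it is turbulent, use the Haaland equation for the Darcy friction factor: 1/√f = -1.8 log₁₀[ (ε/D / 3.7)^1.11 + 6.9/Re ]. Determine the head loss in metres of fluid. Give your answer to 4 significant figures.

Reynolds number Re = ρVD/μ = 885.9 · 0.5068 · 0.2899 / 0.0143 = 9102.
Re > 4000 → turbulent. Relative roughness ε/D = 0.00164/0.2899 = 0.00566. Haaland: 1/√f = -1.8 log₁₀[(0.00566/3.7)^1.11 + 6.9/9102] = -1.8 log₁₀[0.000749 + 0.000758] = 5.079, so f = 0.03876.
Darcy-Weisbach: ΔP = f(L/D)(ρV²/2) = 0.03876·(7.275/0.2899)·(885.9·0.5068²/2) = 0.03876·25.09·113.8 = 110.7 Pa.
Head loss h_f = ΔP/(ρg) = 110.7/(885.9·9.81) = 0.01273 m.

h_f ≈ 0.01273 m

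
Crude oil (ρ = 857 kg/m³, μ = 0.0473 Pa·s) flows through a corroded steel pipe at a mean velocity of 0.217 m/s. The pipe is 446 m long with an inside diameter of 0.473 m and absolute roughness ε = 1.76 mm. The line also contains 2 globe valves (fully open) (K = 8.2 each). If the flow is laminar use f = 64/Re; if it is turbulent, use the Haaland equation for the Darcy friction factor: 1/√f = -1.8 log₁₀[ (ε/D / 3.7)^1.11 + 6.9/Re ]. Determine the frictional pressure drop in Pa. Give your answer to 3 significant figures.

Reynolds number Re = ρVD/μ = 857 · 0.217 · 0.473 / 0.0473 = 1860.
Re < 2300 → laminar flow, so f = 64/Re = 64/1860 = 0.03441 (the turbulent correlation is not needed).
Total minor-loss coefficient ΣK = 2·8.2 = 16.4.
ΔP = [f·L/D + ΣK]·(ρV²/2) = [0.03441·446/0.473 + 16.4]·(857·0.217²/2) = [32.45 + 16.4]·20.18 = 985.7 Pa.

ΔP ≈ 986 Pa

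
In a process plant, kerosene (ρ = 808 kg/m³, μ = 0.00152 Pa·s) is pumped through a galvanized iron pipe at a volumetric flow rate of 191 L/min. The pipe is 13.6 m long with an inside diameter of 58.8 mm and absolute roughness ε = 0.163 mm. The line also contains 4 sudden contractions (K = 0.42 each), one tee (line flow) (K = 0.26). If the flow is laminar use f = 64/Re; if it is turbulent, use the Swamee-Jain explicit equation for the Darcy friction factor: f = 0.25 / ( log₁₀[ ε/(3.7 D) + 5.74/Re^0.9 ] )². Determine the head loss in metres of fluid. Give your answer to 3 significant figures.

h_f ≈ 0.610 m

Q = 191 L/min = 191/60000 = 0.003183 m³/s.
Cross-sectional area A = πD²/4 = π(0.0588)²/4 = 0.002715 m²; mean velocity V = Q/A = 0.003183/0.002715 = 1.172 m/s.
Reynolds number Re = ρVD/μ = 808 · 1.172 · 0.0588 / 0.00152 = 3.664e+04.
Re > 4000 → turbulent. Relative roughness ε/D = 0.000163/0.0588 = 0.00277. Swamee-Jain: f = 0.25/(log₁₀[0.00277/3.7 + 5.74/3.664e+04^0.9])² = 0.25/(log₁₀[0.000749 + 0.000448])² = 0.25/(-2.922)² = 0.02928.
Total minor-loss coefficient ΣK = 4·0.42 + 1·0.26 = 1.94.
ΔP = [f·L/D + ΣK]·(ρV²/2) = [0.02928·13.6/0.0588 + 1.94]·(808·1.172²/2) = [6.773 + 1.94]·555.2 = 4838 Pa.
Head loss h_f = ΔP/(ρg) = 4838/(808·9.81) = 0.610 m.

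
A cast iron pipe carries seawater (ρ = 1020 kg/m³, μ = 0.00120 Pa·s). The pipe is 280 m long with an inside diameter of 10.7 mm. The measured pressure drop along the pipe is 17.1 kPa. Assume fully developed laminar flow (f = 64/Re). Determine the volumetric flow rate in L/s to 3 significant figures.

Q ≈ 0.0164 L/s

For laminar flow, f = 64/Re with Re = ρVD/μ, so Darcy-Weisbach reduces to ΔP = 32μLV/D². Solving for V: V = ΔP·D²/(32μL) = 1.71e+04·(0.0107)²/(32·0.0012·280) = 0.1821 m/s.
Check: Re = ρVD/μ = 1020·0.1821·0.0107/0.0012 = 1656 < 2300, so the laminar assumption holds.
Q = V·A = 0.1821·(π/4·0.0107²) = 1.637e-05 m³/s = 0.0164 L/s.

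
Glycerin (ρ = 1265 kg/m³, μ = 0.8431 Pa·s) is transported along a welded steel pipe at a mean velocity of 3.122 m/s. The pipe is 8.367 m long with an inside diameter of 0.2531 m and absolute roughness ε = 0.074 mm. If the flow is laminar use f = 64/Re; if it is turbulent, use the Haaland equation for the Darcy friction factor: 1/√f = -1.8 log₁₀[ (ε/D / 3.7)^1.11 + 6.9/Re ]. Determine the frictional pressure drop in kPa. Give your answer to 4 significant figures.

Reynolds number Re = ρVD/μ = 1265 · 3.122 · 0.2531 / 0.843 = 1186.
Re < 2300 → laminar flow, so f = 64/Re = 64/1186 = 0.05398 (the turbulent correlation is not needed).
Darcy-Weisbach: ΔP = f(L/D)(ρV²/2) = 0.05398·(8.367/0.2531)·(1265·3.122²/2) = 0.05398·33.06·6165 = 1.1e+04 Pa.
ΔP = 1.1e+04 Pa = 11.00 kPa.

ΔP ≈ 11.00 kPa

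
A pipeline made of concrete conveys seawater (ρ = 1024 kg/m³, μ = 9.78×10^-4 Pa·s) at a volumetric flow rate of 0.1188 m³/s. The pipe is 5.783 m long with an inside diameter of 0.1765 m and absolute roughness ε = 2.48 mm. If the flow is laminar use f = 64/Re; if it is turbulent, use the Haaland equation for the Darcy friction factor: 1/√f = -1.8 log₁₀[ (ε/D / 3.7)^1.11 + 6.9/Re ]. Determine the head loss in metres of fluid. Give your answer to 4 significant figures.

h_f ≈ 1.685 m

Cross-sectional area A = πD²/4 = π(0.1765)²/4 = 0.02447 m²; mean velocity V = Q/A = 0.1188/0.02447 = 4.856 m/s.
Reynolds number Re = ρVD/μ = 1024 · 4.856 · 0.1765 / 0.000978 = 8.973e+05.
Re > 4000 → turbulent. Relative roughness ε/D = 0.00248/0.1765 = 0.0141. Haaland: 1/√f = -1.8 log₁₀[(0.0141/3.7)^1.11 + 6.9/8.973e+05] = -1.8 log₁₀[0.00206 + 7.69e-06] = 4.833, so f = 0.04281.
Darcy-Weisbach: ΔP = f(L/D)(ρV²/2) = 0.04281·(5.783/0.1765)·(1024·4.856²/2) = 0.04281·32.76·1.207e+04 = 1.693e+04 Pa.
Head loss h_f = ΔP/(ρg) = 1.693e+04/(1024·9.81) = 1.685 m.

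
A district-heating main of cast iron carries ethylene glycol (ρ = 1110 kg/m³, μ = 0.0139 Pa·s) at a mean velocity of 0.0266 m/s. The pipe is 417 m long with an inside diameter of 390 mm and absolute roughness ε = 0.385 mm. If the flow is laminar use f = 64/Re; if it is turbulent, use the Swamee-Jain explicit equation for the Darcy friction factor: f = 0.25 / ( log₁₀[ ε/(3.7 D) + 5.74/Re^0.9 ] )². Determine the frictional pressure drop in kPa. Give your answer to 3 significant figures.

Reynolds number Re = ρVD/μ = 1110 · 0.0266 · 0.39 / 0.0139 = 828.4.
Re < 2300 → laminar flow, so f = 64/Re = 64/828.4 = 0.07725 (the turbulent correlation is not needed).
Darcy-Weisbach: ΔP = f(L/D)(ρV²/2) = 0.07725·(417/0.39)·(1110·0.0266²/2) = 0.07725·1069·0.3927 = 32.44 Pa.
ΔP = 32.44 Pa = 0.0324 kPa.

ΔP ≈ 0.0324 kPa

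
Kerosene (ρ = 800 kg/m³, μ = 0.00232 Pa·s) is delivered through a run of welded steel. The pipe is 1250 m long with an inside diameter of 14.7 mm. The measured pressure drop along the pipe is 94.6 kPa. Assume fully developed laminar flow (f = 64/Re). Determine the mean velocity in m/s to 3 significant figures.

For laminar flow, f = 64/Re with Re = ρVD/μ, so Darcy-Weisbach reduces to ΔP = 32μLV/D². Solving for V: V = ΔP·D²/(32μL) = 9.46e+04·(0.0147)²/(32·0.00232·1250) = 0.2203 m/s.
Check: Re = ρVD/μ = 800·0.2203·0.0147/0.00232 = 1117 < 2300, so the laminar assumption holds.

V ≈ 0.220 m/s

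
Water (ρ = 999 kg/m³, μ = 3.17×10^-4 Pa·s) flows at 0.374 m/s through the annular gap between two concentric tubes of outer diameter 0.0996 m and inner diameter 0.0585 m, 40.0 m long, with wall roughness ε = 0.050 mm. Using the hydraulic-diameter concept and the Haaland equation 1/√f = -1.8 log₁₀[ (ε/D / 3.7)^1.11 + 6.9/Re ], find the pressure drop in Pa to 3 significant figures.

Hydraulic diameter D_h = 4A/P = D_o - D_i = 0.0996 - 0.0585 = 0.0411 m.
Re = ρVD_h/μ = 999·0.374·0.0411/0.000317 = 4.844e+04.
ε/D_h = 5e-05/0.0411 = 0.00122; Haaland gives 1/√f = -1.8 log₁₀[0.000136+0.000142] = 6.399, so f = 0.02442.
ΔP = f(L/D_h)(ρV²/2) = 0.02442·40/0.0411·69.87 = 1660 Pa.

ΔP ≈ 1660 Pa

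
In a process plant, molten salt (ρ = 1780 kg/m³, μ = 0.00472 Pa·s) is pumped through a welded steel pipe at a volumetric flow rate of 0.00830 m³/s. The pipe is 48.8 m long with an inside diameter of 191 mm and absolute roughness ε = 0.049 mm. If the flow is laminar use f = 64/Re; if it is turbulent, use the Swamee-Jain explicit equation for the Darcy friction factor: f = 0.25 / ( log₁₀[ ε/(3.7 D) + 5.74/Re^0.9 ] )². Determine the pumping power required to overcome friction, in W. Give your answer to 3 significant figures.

Cross-sectional area A = πD²/4 = π(0.191)²/4 = 0.02865 m²; mean velocity V = Q/A = 0.0083/0.02865 = 0.2897 m/s.
Reynolds number Re = ρVD/μ = 1780 · 0.2897 · 0.191 / 0.00472 = 2.087e+04.
Re > 4000 → turbulent. Relative roughness ε/D = 4.9e-05/0.191 = 0.000257. Swamee-Jain: f = 0.25/(log₁₀[0.000257/3.7 + 5.74/2.087e+04^0.9])² = 0.25/(log₁₀[6.93e-05 + 0.000744])² = 0.25/(-3.09)² = 0.02619.
Darcy-Weisbach: ΔP = f(L/D)(ρV²/2) = 0.02619·(48.8/0.191)·(1780·0.2897²/2) = 0.02619·255.5·74.68 = 499.7 Pa.
Pumping power P = QΔP = 0.0083·499.7 = 4.147 W = 4.15 W.

P ≈ 4.15 W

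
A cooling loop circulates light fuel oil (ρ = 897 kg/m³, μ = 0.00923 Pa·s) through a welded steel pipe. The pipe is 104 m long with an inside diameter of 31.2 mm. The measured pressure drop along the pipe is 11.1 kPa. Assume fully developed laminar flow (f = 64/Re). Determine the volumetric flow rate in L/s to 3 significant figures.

For laminar flow, f = 64/Re with Re = ρVD/μ, so Darcy-Weisbach reduces to ΔP = 32μLV/D². Solving for V: V = ΔP·D²/(32μL) = 1.11e+04·(0.0312)²/(32·0.00923·104) = 0.3518 m/s.
Check: Re = ρVD/μ = 897·0.3518·0.0312/0.00923 = 1067 < 2300, so the laminar assumption holds.
Q = V·A = 0.3518·(π/4·0.0312²) = 0.0002689 m³/s = 0.269 L/s.

Q ≈ 0.269 L/s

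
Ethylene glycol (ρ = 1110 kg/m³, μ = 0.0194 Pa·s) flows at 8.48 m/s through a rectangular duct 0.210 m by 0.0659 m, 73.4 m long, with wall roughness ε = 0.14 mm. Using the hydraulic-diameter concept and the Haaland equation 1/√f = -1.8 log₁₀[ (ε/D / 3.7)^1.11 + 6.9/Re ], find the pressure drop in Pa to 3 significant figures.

Hydraulic diameter D_h = 4A/P = 4·(0.21·0.0659)/(2·(0.21+0.0659)) = 0.05536/0.5518 = 0.1003 m.
Re = ρVD_h/μ = 1110·8.48·0.1003/0.0194 = 4.867e+04.
ε/D_h = 0.00014/0.1003 = 0.0014; Haaland gives 1/√f = -1.8 log₁₀[0.000158+0.000142] = 6.341, so f = 0.02487.
ΔP = f(L/D_h)(ρV²/2) = 0.02487·73.4/0.1003·3.991e+04 = 7.263e+05 Pa.

ΔP ≈ 726000 Pa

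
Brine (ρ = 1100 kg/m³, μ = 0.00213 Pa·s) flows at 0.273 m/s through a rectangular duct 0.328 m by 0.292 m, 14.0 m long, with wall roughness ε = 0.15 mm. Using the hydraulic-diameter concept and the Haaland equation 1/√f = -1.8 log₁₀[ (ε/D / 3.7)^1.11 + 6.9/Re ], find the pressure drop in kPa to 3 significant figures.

ΔP ≈ 0.0423 kPa

Hydraulic diameter D_h = 4A/P = 4·(0.328·0.292)/(2·(0.328+0.292)) = 0.3831/1.24 = 0.309 m.
Re = ρVD_h/μ = 1100·0.273·0.309/0.00213 = 4.356e+04.
ε/D_h = 0.00015/0.309 = 0.000486; Haaland gives 1/√f = -1.8 log₁₀[4.91e-05+0.000158] = 6.629, so f = 0.02275.
ΔP = f(L/D_h)(ρV²/2) = 0.02275·14/0.309·40.99 = 42.26 Pa.
ΔP = 0.0423 kPa.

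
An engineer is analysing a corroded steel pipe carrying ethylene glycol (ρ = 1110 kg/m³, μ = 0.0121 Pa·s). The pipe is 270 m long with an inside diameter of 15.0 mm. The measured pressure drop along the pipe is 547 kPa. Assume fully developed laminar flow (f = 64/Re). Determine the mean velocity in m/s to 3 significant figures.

For laminar flow, f = 64/Re with Re = ρVD/μ, so Darcy-Weisbach reduces to ΔP = 32μLV/D². Solving for V: V = ΔP·D²/(32μL) = 5.47e+05·(0.015)²/(32·0.0121·270) = 1.177 m/s.
Check: Re = ρVD/μ = 1110·1.177·0.015/0.0121 = 1620 < 2300, so the laminar assumption holds.

V ≈ 1.18 m/s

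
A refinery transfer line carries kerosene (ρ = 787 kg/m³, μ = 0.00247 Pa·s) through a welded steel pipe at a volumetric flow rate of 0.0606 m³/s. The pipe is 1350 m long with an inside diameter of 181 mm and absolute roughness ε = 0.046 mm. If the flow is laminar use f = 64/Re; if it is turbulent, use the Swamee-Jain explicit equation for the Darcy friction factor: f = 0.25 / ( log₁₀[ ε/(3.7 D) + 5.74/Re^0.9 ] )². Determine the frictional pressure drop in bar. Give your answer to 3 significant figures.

Cross-sectional area A = πD²/4 = π(0.181)²/4 = 0.02573 m²; mean velocity V = Q/A = 0.0606/0.02573 = 2.355 m/s.
Reynolds number Re = ρVD/μ = 787 · 2.355 · 0.181 / 0.00247 = 1.358e+05.
Re > 4000 → turbulent. Relative roughness ε/D = 4.6e-05/0.181 = 0.000254. Swamee-Jain: f = 0.25/(log₁₀[0.000254/3.7 + 5.74/1.358e+05^0.9])² = 0.25/(log₁₀[6.87e-05 + 0.000138])² = 0.25/(-3.685)² = 0.01841.
Darcy-Weisbach: ΔP = f(L/D)(ρV²/2) = 0.01841·(1350/0.181)·(787·2.355²/2) = 0.01841·7459·2183 = 2.997e+05 Pa.
ΔP = 2.997e+05 Pa = 3.00 bar.

ΔP ≈ 3.00 bar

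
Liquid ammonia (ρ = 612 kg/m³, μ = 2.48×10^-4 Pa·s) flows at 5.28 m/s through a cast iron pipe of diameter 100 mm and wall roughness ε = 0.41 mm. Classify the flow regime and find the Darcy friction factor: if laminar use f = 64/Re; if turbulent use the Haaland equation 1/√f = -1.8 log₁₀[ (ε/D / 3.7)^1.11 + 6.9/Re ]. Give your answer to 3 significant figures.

Re = ρVD/μ = 612·5.28·0.1/0.000248 = 1.303e+06.
Re > 4000 → turbulent. ε/D = 0.00041/0.1 = 0.0041; Haaland: 1/√f = -1.8 log₁₀[0.000524 + 5.3e-06] = 5.897, so f = 0.02876.

f ≈ 0.0288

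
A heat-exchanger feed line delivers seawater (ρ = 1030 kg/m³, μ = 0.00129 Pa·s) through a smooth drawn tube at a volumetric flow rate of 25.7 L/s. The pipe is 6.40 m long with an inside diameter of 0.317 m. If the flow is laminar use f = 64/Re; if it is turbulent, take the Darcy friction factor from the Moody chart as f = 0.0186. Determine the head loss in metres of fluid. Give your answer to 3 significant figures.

h_f ≈ 0.00203 m

Q = 25.7 L/s = 25.7/1000 = 0.0257 m³/s.
Cross-sectional area A = πD²/4 = π(0.317)²/4 = 0.07892 m²; mean velocity V = Q/A = 0.0257/0.07892 = 0.3256 m/s.
Reynolds number Re = ρVD/μ = 1030 · 0.3256 · 0.317 / 0.00129 = 8.242e+04.
Re > 4000 → turbulent; use the Moody-chart value f = 0.0186.
Darcy-Weisbach: ΔP = f(L/D)(ρV²/2) = 0.0186·(6.4/0.317)·(1030·0.3256²/2) = 0.0186·20.19·54.61 = 20.51 Pa.
Head loss h_f = ΔP/(ρg) = 20.51/(1030·9.81) = 0.00203 m.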